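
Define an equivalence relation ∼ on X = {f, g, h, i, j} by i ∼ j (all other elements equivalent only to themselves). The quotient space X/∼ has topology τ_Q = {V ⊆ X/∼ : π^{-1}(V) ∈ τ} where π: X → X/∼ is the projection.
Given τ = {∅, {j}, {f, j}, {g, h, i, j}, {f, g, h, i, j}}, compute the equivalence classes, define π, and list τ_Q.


X/∼ = {[f], [g], [h], [i=j]}; |τ_Q| = 3.

Equivalence classes: [f], [g], [h], [i=j].
Quotient map π: X → X/∼ sends f ↦ [f], g ↦ [g], h ↦ [h], i ↦ [i=j], j ↦ [i=j].
For each subset V ⊆ X/∼, compute π^{-1}(V) ⊆ X and check whether π^{-1}(V) ∈ τ. V is open in τ_Q iff π^{-1}(V) ∈ τ.
  V = {}: π^{-1}(V) = ∅ ∈ τ ✓.
  V = {[f]}: π^{-1}(V) = {f} ∉ τ ✗.
  V = {[g]}: π^{-1}(V) = {g} ∉ τ ✗.
  V = {[f], [g]}: π^{-1}(V) = {f, g} ∉ τ ✗.
  V = {[h]}: π^{-1}(V) = {h} ∉ τ ✗.
  V = {[f], [h]}: π^{-1}(V) = {f, h} ∉ τ ✗.
  V = {[g], [h]}: π^{-1}(V) = {g, h} ∉ τ ✗.
  V = {[f], [g], [h]}: π^{-1}(V) = {f, g, h} ∉ τ ✗.
  V = {[i=j]}: π^{-1}(V) = {i, j} ∉ τ ✗.
  V = {[f], [i=j]}: π^{-1}(V) = {f, i, j} ∉ τ ✗.
  V = {[g], [i=j]}: π^{-1}(V) = {g, i, j} ∉ τ ✗.
  V = {[f], [g], [i=j]}: π^{-1}(V) = {f, g, i, j} ∉ τ ✗.
  V = {[h], [i=j]}: π^{-1}(V) = {h, i, j} ∉ τ ✗.
  V = {[f], [h], [i=j]}: π^{-1}(V) = {f, h, i, j} ∉ τ ✗.
  V = {[g], [h], [i=j]}: π^{-1}(V) = {g, h, i, j} ∈ τ ✓.
  V = {[f], [g], [h], [i=j]}: π^{-1}(V) = {f, g, h, i, j} ∈ τ ✓.
Open sets in the quotient: τ_Q = {{}, {[g], [h], [i=j]}, {[f], [g], [h], [i=j]}} (3 elements).


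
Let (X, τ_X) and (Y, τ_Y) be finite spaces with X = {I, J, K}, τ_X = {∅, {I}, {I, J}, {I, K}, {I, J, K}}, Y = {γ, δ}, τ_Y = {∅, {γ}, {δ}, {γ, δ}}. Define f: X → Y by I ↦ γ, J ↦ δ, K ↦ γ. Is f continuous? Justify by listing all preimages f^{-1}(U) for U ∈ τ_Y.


f is NOT continuous.

Compute f^{-1}(U) for each U ∈ τ_Y:
  U = ∅: f^{-1}(U) = ∅ ∈ τ_X ✓.
  U = {γ}: f^{-1}(U) = {I, K} ∈ τ_X ✓.
  U = {δ}: f^{-1}(U) = {J} ∉ τ_X ✗.
  U = {γ, δ}: f^{-1}(U) = {I, J, K} ∈ τ_X ✓.
Found U = {δ} with f^{-1}(U) = {J} not in τ_X. Therefore f is NOT continuous.


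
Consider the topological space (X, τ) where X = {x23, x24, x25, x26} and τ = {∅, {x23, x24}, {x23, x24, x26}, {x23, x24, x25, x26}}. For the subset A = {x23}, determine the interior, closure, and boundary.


int(A) = ∅, cl(A) = {x23, x24, x25, x26}, ∂A = {x23, x24, x25, x26}.

Closed sets in (X, τ) are complements of opens:
  closed(X, τ) = {∅, {x25}, {x25, x26}, {x23, x24, x25, x26}}.
int(A) = ⋃ {U ∈ τ : U ⊆ A}. Opens contained in A: ∅.
Taking the union of these: int(A) = ∅.
cl(A) = ⋂ {C closed : A ⊆ C}. Closed sets containing A: {x23, x24, x25, x26}.
Intersecting these: cl(A) = {x23, x24, x25, x26}.
∂A = cl(A) ∖ int(A) = {x23, x24, x25, x26} ∖ ∅ = {x23, x24, x25, x26}.


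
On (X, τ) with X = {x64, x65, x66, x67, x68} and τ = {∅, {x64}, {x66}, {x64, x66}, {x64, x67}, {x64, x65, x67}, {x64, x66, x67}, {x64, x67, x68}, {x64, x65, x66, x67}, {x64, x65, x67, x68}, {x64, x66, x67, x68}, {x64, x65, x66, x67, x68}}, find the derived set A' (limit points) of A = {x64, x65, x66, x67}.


A' = {x65, x67, x68}

For each x ∈ X, list the open sets U ∈ τ with x ∈ U, then check whether U ∩ (A ∖ {x}) ≠ ∅ for every such U.
  x = x64: open {x64} ∋ x has {x64} ∩ (A ∖ {x64}) = ∅, so x is NOT a limit point.
  x = x65: opens ∋ x are {x64, x65, x67}, {x64, x65, x66, x67}, {x64, x65, x67, x68}, {x64, x65, x66, x67, x68}; each meets A ∖ {x65}, so x IS a limit point.
  x = x66: open {x66} ∋ x has {x66} ∩ (A ∖ {x66}) = ∅, so x is NOT a limit point.
  x = x67: opens ∋ x are {x64, x67}, {x64, x65, x67}, {x64, x66, x67}, {x64, x67, x68}, {x64, x65, x66, x67}, {x64, x65, x67, x68}, {x64, x66, x67, x68}, {x64, x65, x66, x67, x68}; each meets A ∖ {x67}, so x IS a limit point.
  x = x68: opens ∋ x are {x64, x67, x68}, {x64, x65, x67, x68}, {x64, x66, x67, x68}, {x64, x65, x66, x67, x68}; each meets A ∖ {x68}, so x IS a limit point.
Collecting: A' = {x65, x67, x68}.


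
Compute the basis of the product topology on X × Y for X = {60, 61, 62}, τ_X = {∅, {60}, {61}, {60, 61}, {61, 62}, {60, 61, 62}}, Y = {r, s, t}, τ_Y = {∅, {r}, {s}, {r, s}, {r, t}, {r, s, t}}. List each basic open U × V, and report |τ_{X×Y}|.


Basis B = {∅ × ∅, {60} × {r}, {60} × {s}, {61} × {r}, {61} × {s}, {60} × {r, s}, {60} × {r, t}, {60, 61} × {r}, {60, 61} × {s}, {61} × {r, s}, {61} × {r, t}, {61, 62} × {r}, {61, 62} × {s}, {60} × {r, s, t}, {60, 61, 62} × {r}, {60, 61, 62} × {s}, {61} × {r, s, t}, {60, 61} × {r, s}, {60, 61} × {r, t}, {61, 62} × {r, s}, {61, 62} × {r, t}, {60, 61} × {r, s, t}, {60, 61, 62} × {r, s}, {60, 61, 62} × {r, t}, {61, 62} × {r, s, t}, {60, 61, 62} × {r, s, t}}; |τ_{X×Y}| = 108.

Enumerate products U × V with U ∈ τ_X, V ∈ τ_Y (deduplicated):
  ∅ × ∅ = {} (∅)
  {60} × {r} = {(60,r)}
  {60} × {s} = {(60,s)}
  {61} × {r} = {(61,r)}
  {61} × {s} = {(61,s)}
  {60} × {r, s} = {(60,r), (60,s)}
  {60} × {r, t} = {(60,r), (60,t)}
  {60, 61} × {r} = {(60,r), (61,r)}
  {60, 61} × {s} = {(60,s), (61,s)}
  {61} × {r, s} = {(61,r), (61,s)}
  {61} × {r, t} = {(61,r), (61,t)}
  {61, 62} × {r} = {(61,r), (62,r)}
  {61, 62} × {s} = {(61,s), (62,s)}
  {60} × {r, s, t} = {(60,r), (60,s), (60,t)}
  {60, 61, 62} × {r} = {(60,r), (61,r), (62,r)}
  {60, 61, 62} × {s} = {(60,s), (61,s), (62,s)}
  {61} × {r, s, t} = {(61,r), (61,s), (61,t)}
  {60, 61} × {r, s} = {(60,r), (60,s), (61,r), (61,s)}
  {60, 61} × {r, t} = {(60,r), (60,t), (61,r), (61,t)}
  {61, 62} × {r, s} = {(61,r), (61,s), (62,r), (62,s)}
  {61, 62} × {r, t} = {(61,r), (61,t), (62,r), (62,t)}
  {60, 61} × {r, s, t} = {(60,r), (60,s), (60,t), (61,r), (61,s), (61,t)}
  {60, 61, 62} × {r, s} = {(60,r), (60,s), (61,r), (61,s), (62,r), (62,s)}
  {60, 61, 62} × {r, t} = {(60,r), (60,t), (61,r), (61,t), (62,r), (62,t)}
  {61, 62} × {r, s, t} = {(61,r), (61,s), (61,t), (62,r), (62,s), (62,t)}
  {60, 61, 62} × {r, s, t} = {(60,r), (60,s), (60,t), (61,r), (61,s), (61,t), (62,r), (62,s), (62,t)}
These 26 distinct sets form the basis B.
Close under arbitrary unions to get τ_{X×Y}; counting gives |τ_{X×Y}| = 108.


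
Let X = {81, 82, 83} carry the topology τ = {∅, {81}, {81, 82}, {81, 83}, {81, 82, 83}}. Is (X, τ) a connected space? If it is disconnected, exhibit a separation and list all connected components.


(X, τ) is connected.

Find clopen sets (U ∈ τ with X ∖ U ∈ τ):
  U = ∅, X ∖ U = {81, 82, 83} — both open, so U is clopen.
  U = {81, 82, 83}, X ∖ U = ∅ — both open, so U is clopen.
Only trivial clopens (∅ and X) exist, so (X, τ) is connected.
Compute connected components by grouping points that agree on all clopens:
  component: {81, 82, 83}


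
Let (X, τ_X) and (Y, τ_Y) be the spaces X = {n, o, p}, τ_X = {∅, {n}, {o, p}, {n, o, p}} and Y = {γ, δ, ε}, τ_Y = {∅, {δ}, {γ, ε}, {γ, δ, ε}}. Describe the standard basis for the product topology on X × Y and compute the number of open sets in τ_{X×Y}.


Basis B = {∅ × ∅, {n} × {δ}, {n} × {γ, ε}, {o, p} × {δ}, {n} × {γ, δ, ε}, {n, o, p} × {δ}, {o, p} × {γ, ε}, {n, o, p} × {γ, ε}, {o, p} × {γ, δ, ε}, {n, o, p} × {γ, δ, ε}}; |τ_{X×Y}| = 16.

Enumerate products U × V with U ∈ τ_X, V ∈ τ_Y (deduplicated):
  ∅ × ∅ = {} (∅)
  {n} × {δ} = {(n,δ)}
  {n} × {γ, ε} = {(n,γ), (n,ε)}
  {o, p} × {δ} = {(o,δ), (p,δ)}
  {n} × {γ, δ, ε} = {(n,γ), (n,δ), (n,ε)}
  {n, o, p} × {δ} = {(n,δ), (o,δ), (p,δ)}
  {o, p} × {γ, ε} = {(o,γ), (o,ε), (p,γ), (p,ε)}
  {n, o, p} × {γ, ε} = {(n,γ), (n,ε), (o,γ), (o,ε), (p,γ), (p,ε)}
  {o, p} × {γ, δ, ε} = {(o,γ), (o,δ), (o,ε), (p,γ), (p,δ), (p,ε)}
  {n, o, p} × {γ, δ, ε} = {(n,γ), (n,δ), (n,ε), (o,γ), (o,δ), (o,ε), (p,γ), (p,δ), (p,ε)}
These 10 distinct sets form the basis B.
Close under arbitrary unions to get τ_{X×Y}; counting gives |τ_{X×Y}| = 16.


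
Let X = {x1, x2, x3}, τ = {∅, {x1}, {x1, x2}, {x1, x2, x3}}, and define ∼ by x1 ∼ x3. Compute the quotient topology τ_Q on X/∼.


X/∼ = {[x1=x3], [x2]}; |τ_Q| = 2.

Equivalence classes: [x1=x3], [x2].
Quotient map π: X → X/∼ sends x1 ↦ [x1=x3], x2 ↦ [x2], x3 ↦ [x1=x3].
For each subset V ⊆ X/∼, compute π^{-1}(V) ⊆ X and check whether π^{-1}(V) ∈ τ. V is open in τ_Q iff π^{-1}(V) ∈ τ.
  V = {}: π^{-1}(V) = ∅ ∈ τ ✓.
  V = {[x1=x3]}: π^{-1}(V) = {x1, x3} ∉ τ ✗.
  V = {[x2]}: π^{-1}(V) = {x2} ∉ τ ✗.
  V = {[x1=x3], [x2]}: π^{-1}(V) = {x1, x2, x3} ∈ τ ✓.
Open sets in the quotient: τ_Q = {{}, {[x1=x3], [x2]}} (2 elements).


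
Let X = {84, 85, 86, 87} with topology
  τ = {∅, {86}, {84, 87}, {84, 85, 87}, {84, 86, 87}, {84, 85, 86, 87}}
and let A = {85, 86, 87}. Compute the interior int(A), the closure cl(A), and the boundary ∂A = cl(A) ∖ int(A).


int(A) = {86}, cl(A) = {84, 85, 86, 87}, ∂A = {84, 85, 87}.

Closed sets in (X, τ) are complements of opens:
  closed(X, τ) = {∅, {85}, {86}, {85, 86}, {84, 85, 87}, {84, 85, 86, 87}}.
int(A) = ⋃ {U ∈ τ : U ⊆ A}. Opens contained in A: ∅, {86}.
Taking the union of these: int(A) = {86}.
cl(A) = ⋂ {C closed : A ⊆ C}. Closed sets containing A: {84, 85, 86, 87}.
Intersecting these: cl(A) = {84, 85, 86, 87}.
∂A = cl(A) ∖ int(A) = {84, 85, 86, 87} ∖ {86} = {84, 85, 87}.


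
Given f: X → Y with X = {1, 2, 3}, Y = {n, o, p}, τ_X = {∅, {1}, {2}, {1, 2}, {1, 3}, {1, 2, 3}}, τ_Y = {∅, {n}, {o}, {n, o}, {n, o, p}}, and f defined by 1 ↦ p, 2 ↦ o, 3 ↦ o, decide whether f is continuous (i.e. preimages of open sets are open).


f is NOT continuous.

Compute f^{-1}(U) for each U ∈ τ_Y:
  U = ∅: f^{-1}(U) = ∅ ∈ τ_X ✓.
  U = {n}: f^{-1}(U) = ∅ ∈ τ_X ✓.
  U = {o}: f^{-1}(U) = {2, 3} ∉ τ_X ✗.
  U = {n, o}: f^{-1}(U) = {2, 3} ∉ τ_X ✗.
  U = {n, o, p}: f^{-1}(U) = {1, 2, 3} ∈ τ_X ✓.
Found U = {o} with f^{-1}(U) = {2, 3} not in τ_X. Therefore f is NOT continuous.


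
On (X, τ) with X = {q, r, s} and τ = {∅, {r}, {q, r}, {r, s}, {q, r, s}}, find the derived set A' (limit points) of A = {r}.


A' = {q, s}

For each x ∈ X, list the open sets U ∈ τ with x ∈ U, then check whether U ∩ (A ∖ {x}) ≠ ∅ for every such U.
  x = q: opens ∋ x are {q, r}, {q, r, s}; each meets A ∖ {q}, so x IS a limit point.
  x = r: open {r} ∋ x has {r} ∩ (A ∖ {r}) = ∅, so x is NOT a limit point.
  x = s: opens ∋ x are {r, s}, {q, r, s}; each meets A ∖ {s}, so x IS a limit point.
Collecting: A' = {q, s}.


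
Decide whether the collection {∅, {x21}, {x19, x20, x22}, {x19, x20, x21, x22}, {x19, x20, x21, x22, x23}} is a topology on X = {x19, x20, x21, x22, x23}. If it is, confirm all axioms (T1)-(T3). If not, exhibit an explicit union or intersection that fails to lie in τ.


τ IS a topology on X.

Axiom (T1): ∅ ∈ τ? Yes; X ∈ τ? Yes.
Axiom (T2/T3): check pairwise unions and intersections of members of τ.
All pairwise intersections and unions checked — each lies in τ. Therefore τ satisfies (T1), (T2), (T3): it IS a topology on X.


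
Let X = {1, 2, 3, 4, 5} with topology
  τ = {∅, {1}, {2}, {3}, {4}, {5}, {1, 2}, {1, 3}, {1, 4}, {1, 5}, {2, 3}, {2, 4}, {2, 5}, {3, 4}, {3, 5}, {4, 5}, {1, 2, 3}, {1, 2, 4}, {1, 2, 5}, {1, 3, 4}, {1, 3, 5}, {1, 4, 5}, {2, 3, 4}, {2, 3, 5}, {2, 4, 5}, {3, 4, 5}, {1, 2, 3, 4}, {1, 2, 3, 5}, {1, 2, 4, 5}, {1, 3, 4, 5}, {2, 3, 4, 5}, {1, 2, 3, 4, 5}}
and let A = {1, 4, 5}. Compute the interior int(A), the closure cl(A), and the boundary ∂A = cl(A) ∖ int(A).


int(A) = {1, 4, 5}, cl(A) = {1, 4, 5}, ∂A = ∅.

Closed sets in (X, τ) are complements of opens:
  closed(X, τ) = {∅, {1}, {2}, {3}, {4}, {5}, {1, 2}, {1, 3}, {1, 4}, {1, 5}, {2, 3}, {2, 4}, {2, 5}, {3, 4}, {3, 5}, {4, 5}, {1, 2, 3}, {1, 2, 4}, {1, 2, 5}, {1, 3, 4}, {1, 3, 5}, {1, 4, 5}, {2, 3, 4}, {2, 3, 5}, {2, 4, 5}, {3, 4, 5}, {1, 2, 3, 4}, {1, 2, 3, 5}, {1, 2, 4, 5}, {1, 3, 4, 5}, {2, 3, 4, 5}, {1, 2, 3, 4, 5}}.
int(A) = ⋃ {U ∈ τ : U ⊆ A}. Opens contained in A: ∅, {1}, {4}, {5}, {1, 4}, {1, 5}, {4, 5}, {1, 4, 5}.
Taking the union of these: int(A) = {1, 4, 5}.
cl(A) = ⋂ {C closed : A ⊆ C}. Closed sets containing A: {1, 4, 5}, {1, 2, 4, 5}, {1, 3, 4, 5}, {1, 2, 3, 4, 5}.
Intersecting these: cl(A) = {1, 4, 5}.
∂A = cl(A) ∖ int(A) = {1, 4, 5} ∖ {1, 4, 5} = ∅.


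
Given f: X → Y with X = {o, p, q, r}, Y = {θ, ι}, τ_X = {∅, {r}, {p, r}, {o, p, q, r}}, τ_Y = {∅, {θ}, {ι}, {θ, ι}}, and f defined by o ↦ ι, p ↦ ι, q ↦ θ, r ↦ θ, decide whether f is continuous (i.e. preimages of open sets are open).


f is NOT continuous.

Compute f^{-1}(U) for each U ∈ τ_Y:
  U = ∅: f^{-1}(U) = ∅ ∈ τ_X ✓.
  U = {θ}: f^{-1}(U) = {q, r} ∉ τ_X ✗.
  U = {ι}: f^{-1}(U) = {o, p} ∉ τ_X ✗.
  U = {θ, ι}: f^{-1}(U) = {o, p, q, r} ∈ τ_X ✓.
Found U = {θ} with f^{-1}(U) = {q, r} not in τ_X. Therefore f is NOT continuous.


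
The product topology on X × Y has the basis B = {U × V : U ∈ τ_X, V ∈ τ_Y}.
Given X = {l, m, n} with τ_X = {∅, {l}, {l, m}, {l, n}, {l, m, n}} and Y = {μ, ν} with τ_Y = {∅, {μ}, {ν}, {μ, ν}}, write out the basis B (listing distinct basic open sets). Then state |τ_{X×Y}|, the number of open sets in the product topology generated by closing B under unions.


Basis B = {∅ × ∅, {l} × {μ}, {l} × {ν}, {l} × {μ, ν}, {l, m} × {μ}, {l, n} × {μ}, {l, m} × {ν}, {l, n} × {ν}, {l, m, n} × {μ}, {l, m, n} × {ν}, {l, m} × {μ, ν}, {l, n} × {μ, ν}, {l, m, n} × {μ, ν}}; |τ_{X×Y}| = 25.

Enumerate products U × V with U ∈ τ_X, V ∈ τ_Y (deduplicated):
  ∅ × ∅ = {} (∅)
  {l} × {μ} = {(l,μ)}
  {l} × {ν} = {(l,ν)}
  {l} × {μ, ν} = {(l,μ), (l,ν)}
  {l, m} × {μ} = {(l,μ), (m,μ)}
  {l, n} × {μ} = {(l,μ), (n,μ)}
  {l, m} × {ν} = {(l,ν), (m,ν)}
  {l, n} × {ν} = {(l,ν), (n,ν)}
  {l, m, n} × {μ} = {(l,μ), (m,μ), (n,μ)}
  {l, m, n} × {ν} = {(l,ν), (m,ν), (n,ν)}
  {l, m} × {μ, ν} = {(l,μ), (l,ν), (m,μ), (m,ν)}
  {l, n} × {μ, ν} = {(l,μ), (l,ν), (n,μ), (n,ν)}
  {l, m, n} × {μ, ν} = {(l,μ), (l,ν), (m,μ), (m,ν), (n,μ), (n,ν)}
These 13 distinct sets form the basis B.
Close under arbitrary unions to get τ_{X×Y}; counting gives |τ_{X×Y}| = 25.


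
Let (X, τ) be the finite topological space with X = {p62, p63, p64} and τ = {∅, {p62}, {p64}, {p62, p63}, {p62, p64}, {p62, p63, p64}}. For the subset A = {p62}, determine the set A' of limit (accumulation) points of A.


A' = {p63}

For each x ∈ X, list the open sets U ∈ τ with x ∈ U, then check whether U ∩ (A ∖ {x}) ≠ ∅ for every such U.
  x = p62: open {p62} ∋ x has {p62} ∩ (A ∖ {p62}) = ∅, so x is NOT a limit point.
  x = p63: opens ∋ x are {p62, p63}, {p62, p63, p64}; each meets A ∖ {p63}, so x IS a limit point.
  x = p64: open {p64} ∋ x has {p64} ∩ (A ∖ {p64}) = ∅, so x is NOT a limit point.
Collecting: A' = {p63}.


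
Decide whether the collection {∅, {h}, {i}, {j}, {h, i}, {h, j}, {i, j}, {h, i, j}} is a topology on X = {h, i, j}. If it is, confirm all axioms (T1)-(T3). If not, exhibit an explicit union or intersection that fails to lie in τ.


τ IS a topology on X.

Axiom (T1): ∅ ∈ τ? Yes; X ∈ τ? Yes.
Axiom (T2/T3): check pairwise unions and intersections of members of τ.
All pairwise intersections and unions checked — each lies in τ. Therefore τ satisfies (T1), (T2), (T3): it IS a topology on X.


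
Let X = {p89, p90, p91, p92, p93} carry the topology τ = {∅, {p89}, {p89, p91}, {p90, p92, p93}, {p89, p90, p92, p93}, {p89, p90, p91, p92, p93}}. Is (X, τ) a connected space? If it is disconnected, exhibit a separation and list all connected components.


(X, τ) is disconnected; components = [{p89, p91}, {p90, p92, p93}].

Find clopen sets (U ∈ τ with X ∖ U ∈ τ):
  U = ∅, X ∖ U = {p89, p90, p91, p92, p93} — both open, so U is clopen.
  U = {p89, p91}, X ∖ U = {p90, p92, p93} — both open, so U is clopen.
  U = {p90, p92, p93}, X ∖ U = {p89, p91} — both open, so U is clopen.
  U = {p89, p90, p91, p92, p93}, X ∖ U = ∅ — both open, so U is clopen.
Nontrivial clopen(s) exist: e.g. {p89, p91}. So (X, τ) is disconnected.
Compute connected components by grouping points that agree on all clopens:
  component: {p89, p91}
  component: {p90, p92, p93}


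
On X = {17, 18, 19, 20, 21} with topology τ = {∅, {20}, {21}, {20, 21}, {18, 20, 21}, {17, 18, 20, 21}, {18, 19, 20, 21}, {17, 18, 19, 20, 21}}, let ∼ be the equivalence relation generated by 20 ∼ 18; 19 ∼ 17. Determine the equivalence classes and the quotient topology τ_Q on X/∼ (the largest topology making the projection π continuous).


X/∼ = {[17=19], [18=20], [21]}; |τ_Q| = 4.

Equivalence classes: [17=19], [18=20], [21].
Quotient map π: X → X/∼ sends 17 ↦ [17=19], 18 ↦ [18=20], 19 ↦ [17=19], 20 ↦ [18=20], 21 ↦ [21].
For each subset V ⊆ X/∼, compute π^{-1}(V) ⊆ X and check whether π^{-1}(V) ∈ τ. V is open in τ_Q iff π^{-1}(V) ∈ τ.
  V = {}: π^{-1}(V) = ∅ ∈ τ ✓.
  V = {[17=19]}: π^{-1}(V) = {17, 19} ∉ τ ✗.
  V = {[18=20]}: π^{-1}(V) = {18, 20} ∉ τ ✗.
  V = {[17=19], [18=20]}: π^{-1}(V) = {17, 18, 19, 20} ∉ τ ✗.
  V = {[21]}: π^{-1}(V) = {21} ∈ τ ✓.
  V = {[17=19], [21]}: π^{-1}(V) = {17, 19, 21} ∉ τ ✗.
  V = {[18=20], [21]}: π^{-1}(V) = {18, 20, 21} ∈ τ ✓.
  V = {[17=19], [18=20], [21]}: π^{-1}(V) = {17, 18, 19, 20, 21} ∈ τ ✓.
Open sets in the quotient: τ_Q = {{}, {[21]}, {[18=20], [21]}, {[17=19], [18=20], [21]}} (4 elements).


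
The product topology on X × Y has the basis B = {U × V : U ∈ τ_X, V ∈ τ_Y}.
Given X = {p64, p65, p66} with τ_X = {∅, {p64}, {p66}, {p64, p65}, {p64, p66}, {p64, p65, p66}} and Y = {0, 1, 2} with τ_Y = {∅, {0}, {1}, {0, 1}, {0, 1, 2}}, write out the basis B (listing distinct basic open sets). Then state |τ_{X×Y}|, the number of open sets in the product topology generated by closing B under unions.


Basis B = {∅ × ∅, {p64} × {0}, {p64} × {1}, {p66} × {0}, {p66} × {1}, {p64} × {0, 1}, {p64, p65} × {0}, {p64, p66} × {0}, {p64, p65} × {1}, {p64, p66} × {1}, {p66} × {0, 1}, {p64} × {0, 1, 2}, {p64, p65, p66} × {0}, {p64, p65, p66} × {1}, {p66} × {0, 1, 2}, {p64, p65} × {0, 1}, {p64, p66} × {0, 1}, {p64, p65} × {0, 1, 2}, {p64, p66} × {0, 1, 2}, {p64, p65, p66} × {0, 1}, {p64, p65, p66} × {0, 1, 2}}; |τ_{X×Y}| = 70.

Enumerate products U × V with U ∈ τ_X, V ∈ τ_Y (deduplicated):
  ∅ × ∅ = {} (∅)
  {p64} × {0} = {(p64,0)}
  {p64} × {1} = {(p64,1)}
  {p66} × {0} = {(p66,0)}
  {p66} × {1} = {(p66,1)}
  {p64} × {0, 1} = {(p64,0), (p64,1)}
  {p64, p65} × {0} = {(p64,0), (p65,0)}
  {p64, p66} × {0} = {(p64,0), (p66,0)}
  {p64, p65} × {1} = {(p64,1), (p65,1)}
  {p64, p66} × {1} = {(p64,1), (p66,1)}
  {p66} × {0, 1} = {(p66,0), (p66,1)}
  {p64} × {0, 1, 2} = {(p64,0), (p64,1), (p64,2)}
  {p64, p65, p66} × {0} = {(p64,0), (p65,0), (p66,0)}
  {p64, p65, p66} × {1} = {(p64,1), (p65,1), (p66,1)}
  {p66} × {0, 1, 2} = {(p66,0), (p66,1), (p66,2)}
  {p64, p65} × {0, 1} = {(p64,0), (p64,1), (p65,0), (p65,1)}
  {p64, p66} × {0, 1} = {(p64,0), (p64,1), (p66,0), (p66,1)}
  {p64, p65} × {0, 1, 2} = {(p64,0), (p64,1), (p64,2), (p65,0), (p65,1), (p65,2)}
  {p64, p66} × {0, 1, 2} = {(p64,0), (p64,1), (p64,2), (p66,0), (p66,1), (p66,2)}
  {p64, p65, p66} × {0, 1} = {(p64,0), (p64,1), (p65,0), (p65,1), (p66,0), (p66,1)}
  {p64, p65, p66} × {0, 1, 2} = {(p64,0), (p64,1), (p64,2), (p65,0), (p65,1), (p65,2), (p66,0), (p66,1), (p66,2)}
These 21 distinct sets form the basis B.
Close under arbitrary unions to get τ_{X×Y}; counting gives |τ_{X×Y}| = 70.


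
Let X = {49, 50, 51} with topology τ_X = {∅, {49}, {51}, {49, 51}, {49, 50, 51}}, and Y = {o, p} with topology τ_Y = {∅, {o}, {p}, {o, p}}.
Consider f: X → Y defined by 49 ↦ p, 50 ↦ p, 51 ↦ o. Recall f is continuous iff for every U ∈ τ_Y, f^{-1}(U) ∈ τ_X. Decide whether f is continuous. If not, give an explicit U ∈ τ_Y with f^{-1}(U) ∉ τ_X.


f is NOT continuous.

Compute f^{-1}(U) for each U ∈ τ_Y:
  U = ∅: f^{-1}(U) = ∅ ∈ τ_X ✓.
  U = {o}: f^{-1}(U) = {51} ∈ τ_X ✓.
  U = {p}: f^{-1}(U) = {49, 50} ∉ τ_X ✗.
  U = {o, p}: f^{-1}(U) = {49, 50, 51} ∈ τ_X ✓.
Found U = {p} with f^{-1}(U) = {49, 50} not in τ_X. Therefore f is NOT continuous.


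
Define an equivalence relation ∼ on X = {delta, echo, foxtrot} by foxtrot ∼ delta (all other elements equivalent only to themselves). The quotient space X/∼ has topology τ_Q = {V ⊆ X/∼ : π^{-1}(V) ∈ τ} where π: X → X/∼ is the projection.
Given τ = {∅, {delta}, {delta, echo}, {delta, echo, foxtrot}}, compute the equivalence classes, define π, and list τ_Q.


X/∼ = {[delta=foxtrot], [echo]}; |τ_Q| = 2.

Equivalence classes: [delta=foxtrot], [echo].
Quotient map π: X → X/∼ sends delta ↦ [delta=foxtrot], echo ↦ [echo], foxtrot ↦ [delta=foxtrot].
For each subset V ⊆ X/∼, compute π^{-1}(V) ⊆ X and check whether π^{-1}(V) ∈ τ. V is open in τ_Q iff π^{-1}(V) ∈ τ.
  V = {}: π^{-1}(V) = ∅ ∈ τ ✓.
  V = {[delta=foxtrot]}: π^{-1}(V) = {delta, foxtrot} ∉ τ ✗.
  V = {[echo]}: π^{-1}(V) = {echo} ∉ τ ✗.
  V = {[delta=foxtrot], [echo]}: π^{-1}(V) = {delta, echo, foxtrot} ∈ τ ✓.
Open sets in the quotient: τ_Q = {{}, {[delta=foxtrot], [echo]}} (2 elements).


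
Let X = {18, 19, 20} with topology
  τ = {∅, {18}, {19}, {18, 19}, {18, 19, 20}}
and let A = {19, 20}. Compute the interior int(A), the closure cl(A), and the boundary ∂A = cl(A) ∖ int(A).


int(A) = {19}, cl(A) = {19, 20}, ∂A = {20}.

Closed sets in (X, τ) are complements of opens:
  closed(X, τ) = {∅, {20}, {18, 20}, {19, 20}, {18, 19, 20}}.
int(A) = ⋃ {U ∈ τ : U ⊆ A}. Opens contained in A: ∅, {19}.
Taking the union of these: int(A) = {19}.
cl(A) = ⋂ {C closed : A ⊆ C}. Closed sets containing A: {19, 20}, {18, 19, 20}.
Intersecting these: cl(A) = {19, 20}.
∂A = cl(A) ∖ int(A) = {19, 20} ∖ {19} = {20}.


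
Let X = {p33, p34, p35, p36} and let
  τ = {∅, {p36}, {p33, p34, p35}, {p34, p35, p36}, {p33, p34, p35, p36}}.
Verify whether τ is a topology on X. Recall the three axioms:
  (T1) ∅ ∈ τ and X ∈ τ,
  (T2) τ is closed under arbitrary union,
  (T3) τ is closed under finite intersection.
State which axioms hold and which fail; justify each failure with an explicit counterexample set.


τ is NOT a topology on X.

Axiom (T1): ∅ ∈ τ? Yes; X ∈ τ? Yes.
Axiom (T2/T3): check pairwise unions and intersections of members of τ.
Counterexample for (T3): {p33, p34, p35} ∩ {p34, p35, p36} = {p34, p35} ∉ τ. Therefore τ is NOT a topology.


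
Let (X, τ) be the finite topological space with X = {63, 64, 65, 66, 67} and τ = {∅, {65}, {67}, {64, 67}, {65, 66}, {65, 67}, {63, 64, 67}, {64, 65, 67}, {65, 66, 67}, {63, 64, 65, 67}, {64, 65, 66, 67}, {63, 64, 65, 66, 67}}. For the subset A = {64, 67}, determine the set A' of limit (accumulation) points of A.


A' = {63, 64}

For each x ∈ X, list the open sets U ∈ τ with x ∈ U, then check whether U ∩ (A ∖ {x}) ≠ ∅ for every such U.
  x = 63: opens ∋ x are {63, 64, 67}, {63, 64, 65, 67}, {63, 64, 65, 66, 67}; each meets A ∖ {63}, so x IS a limit point.
  x = 64: opens ∋ x are {64, 67}, {63, 64, 67}, {64, 65, 67}, {63, 64, 65, 67}, {64, 65, 66, 67}, {63, 64, 65, 66, 67}; each meets A ∖ {64}, so x IS a limit point.
  x = 65: open {65} ∋ x has {65} ∩ (A ∖ {65}) = ∅, so x is NOT a limit point.
  x = 66: open {65, 66} ∋ x has {65, 66} ∩ (A ∖ {66}) = ∅, so x is NOT a limit point.
  x = 67: open {67} ∋ x has {67} ∩ (A ∖ {67}) = ∅, so x is NOT a limit point.
Collecting: A' = {63, 64}.


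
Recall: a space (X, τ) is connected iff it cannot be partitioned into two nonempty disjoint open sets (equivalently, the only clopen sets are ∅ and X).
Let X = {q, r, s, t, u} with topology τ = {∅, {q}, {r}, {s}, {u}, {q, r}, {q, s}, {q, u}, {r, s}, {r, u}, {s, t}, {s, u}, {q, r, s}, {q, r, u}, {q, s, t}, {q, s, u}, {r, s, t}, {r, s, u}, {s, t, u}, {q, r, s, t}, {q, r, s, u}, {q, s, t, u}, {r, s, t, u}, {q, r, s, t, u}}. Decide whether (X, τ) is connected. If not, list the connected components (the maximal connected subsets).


(X, τ) is disconnected; components = [{q}, {r}, {u}, {s, t}].

Find clopen sets (U ∈ τ with X ∖ U ∈ τ):
  U = ∅, X ∖ U = {q, r, s, t, u} — both open, so U is clopen.
  U = {q}, X ∖ U = {r, s, t, u} — both open, so U is clopen.
  U = {r}, X ∖ U = {q, s, t, u} — both open, so U is clopen.
  U = {u}, X ∖ U = {q, r, s, t} — both open, so U is clopen.
  U = {q, r}, X ∖ U = {s, t, u} — both open, so U is clopen.
  U = {q, u}, X ∖ U = {r, s, t} — both open, so U is clopen.
  U = {r, u}, X ∖ U = {q, s, t} — both open, so U is clopen.
  U = {s, t}, X ∖ U = {q, r, u} — both open, so U is clopen.
  U = {q, r, u}, X ∖ U = {s, t} — both open, so U is clopen.
  U = {q, s, t}, X ∖ U = {r, u} — both open, so U is clopen.
  U = {r, s, t}, X ∖ U = {q, u} — both open, so U is clopen.
  U = {s, t, u}, X ∖ U = {q, r} — both open, so U is clopen.
  U = {q, r, s, t}, X ∖ U = {u} — both open, so U is clopen.
  U = {q, s, t, u}, X ∖ U = {r} — both open, so U is clopen.
  U = {r, s, t, u}, X ∖ U = {q} — both open, so U is clopen.
  U = {q, r, s, t, u}, X ∖ U = ∅ — both open, so U is clopen.
Nontrivial clopen(s) exist: e.g. {q, s, t, u}. So (X, τ) is disconnected.
Compute connected components by grouping points that agree on all clopens:
  component: {q}
  component: {r}
  component: {u}
  component: {s, t}


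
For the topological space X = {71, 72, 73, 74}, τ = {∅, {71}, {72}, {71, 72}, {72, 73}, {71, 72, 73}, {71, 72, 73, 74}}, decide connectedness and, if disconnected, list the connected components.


(X, τ) is connected.

Find clopen sets (U ∈ τ with X ∖ U ∈ τ):
  U = ∅, X ∖ U = {71, 72, 73, 74} — both open, so U is clopen.
  U = {71, 72, 73, 74}, X ∖ U = ∅ — both open, so U is clopen.
Only trivial clopens (∅ and X) exist, so (X, τ) is connected.
Compute connected components by grouping points that agree on all clopens:
  component: {71, 72, 73, 74}


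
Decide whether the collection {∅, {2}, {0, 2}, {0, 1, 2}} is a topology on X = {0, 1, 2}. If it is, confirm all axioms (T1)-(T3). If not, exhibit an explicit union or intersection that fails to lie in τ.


τ IS a topology on X.

Axiom (T1): ∅ ∈ τ? Yes; X ∈ τ? Yes.
Axiom (T2/T3): check pairwise unions and intersections of members of τ.
All pairwise intersections and unions checked — each lies in τ. Therefore τ satisfies (T1), (T2), (T3): it IS a topology on X.


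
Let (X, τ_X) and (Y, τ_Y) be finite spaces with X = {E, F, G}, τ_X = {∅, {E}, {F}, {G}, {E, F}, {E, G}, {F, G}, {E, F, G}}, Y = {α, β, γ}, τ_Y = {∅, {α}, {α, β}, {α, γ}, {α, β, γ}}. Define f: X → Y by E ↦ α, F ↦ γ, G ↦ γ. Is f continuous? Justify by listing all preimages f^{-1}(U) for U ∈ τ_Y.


f IS continuous.

Compute f^{-1}(U) for each U ∈ τ_Y:
  U = ∅: f^{-1}(U) = ∅ ∈ τ_X ✓.
  U = {α}: f^{-1}(U) = {E} ∈ τ_X ✓.
  U = {α, β}: f^{-1}(U) = {E} ∈ τ_X ✓.
  U = {α, γ}: f^{-1}(U) = {E, F, G} ∈ τ_X ✓.
  U = {α, β, γ}: f^{-1}(U) = {E, F, G} ∈ τ_X ✓.
Every preimage lies in τ_X, so f IS continuous.


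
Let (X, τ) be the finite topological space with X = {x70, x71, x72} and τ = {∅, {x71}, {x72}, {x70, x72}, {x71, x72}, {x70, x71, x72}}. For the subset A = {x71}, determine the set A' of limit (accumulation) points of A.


A' = ∅

For each x ∈ X, list the open sets U ∈ τ with x ∈ U, then check whether U ∩ (A ∖ {x}) ≠ ∅ for every such U.
  x = x70: open {x70, x72} ∋ x has {x70, x72} ∩ (A ∖ {x70}) = ∅, so x is NOT a limit point.
  x = x71: open {x71} ∋ x has {x71} ∩ (A ∖ {x71}) = ∅, so x is NOT a limit point.
  x = x72: open {x72} ∋ x has {x72} ∩ (A ∖ {x72}) = ∅, so x is NOT a limit point.
Collecting: A' = ∅.


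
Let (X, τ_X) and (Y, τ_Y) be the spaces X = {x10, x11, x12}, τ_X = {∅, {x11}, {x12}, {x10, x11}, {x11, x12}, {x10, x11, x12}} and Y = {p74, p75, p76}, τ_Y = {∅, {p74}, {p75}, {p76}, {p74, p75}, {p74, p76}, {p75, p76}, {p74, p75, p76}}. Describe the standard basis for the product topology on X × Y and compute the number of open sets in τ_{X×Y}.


Basis B = {∅ × ∅, {x11} × {p74}, {x11} × {p75}, {x11} × {p76}, {x12} × {p74}, {x12} × {p75}, {x12} × {p76}, {x10, x11} × {p74}, {x10, x11} × {p75}, {x10, x11} × {p76}, {x11} × {p74, p75}, {x11} × {p74, p76}, {x11, x12} × {p74}, {x11} × {p75, p76}, {x11, x12} × {p75}, {x11, x12} × {p76}, {x12} × {p74, p75}, {x12} × {p74, p76}, {x12} × {p75, p76}, {x10, x11, x12} × {p74}, {x10, x11, x12} × {p75}, {x10, x11, x12} × {p76}, {x11} × {p74, p75, p76}, {x12} × {p74, p75, p76}, {x10, x11} × {p74, p75}, {x10, x11} × {p74, p76}, {x10, x11} × {p75, p76}, {x11, x12} × {p74, p75}, {x11, x12} × {p74, p76}, {x11, x12} × {p75, p76}, {x10, x11} × {p74, p75, p76}, {x10, x11, x12} × {p74, p75}, {x10, x11, x12} × {p74, p76}, {x10, x11, x12} × {p75, p76}, {x11, x12} × {p74, p75, p76}, {x10, x11, x12} × {p74, p75, p76}}; |τ_{X×Y}| = 216.

Enumerate products U × V with U ∈ τ_X, V ∈ τ_Y (deduplicated):
  ∅ × ∅ = {} (∅)
  {x11} × {p74} = {(x11,p74)}
  {x11} × {p75} = {(x11,p75)}
  {x11} × {p76} = {(x11,p76)}
  {x12} × {p74} = {(x12,p74)}
  {x12} × {p75} = {(x12,p75)}
  {x12} × {p76} = {(x12,p76)}
  {x10, x11} × {p74} = {(x10,p74), (x11,p74)}
  {x10, x11} × {p75} = {(x10,p75), (x11,p75)}
  {x10, x11} × {p76} = {(x10,p76), (x11,p76)}
  {x11} × {p74, p75} = {(x11,p74), (x11,p75)}
  {x11} × {p74, p76} = {(x11,p74), (x11,p76)}
  {x11, x12} × {p74} = {(x11,p74), (x12,p74)}
  {x11} × {p75, p76} = {(x11,p75), (x11,p76)}
  {x11, x12} × {p75} = {(x11,p75), (x12,p75)}
  {x11, x12} × {p76} = {(x11,p76), (x12,p76)}
  {x12} × {p74, p75} = {(x12,p74), (x12,p75)}
  {x12} × {p74, p76} = {(x12,p74), (x12,p76)}
  {x12} × {p75, p76} = {(x12,p75), (x12,p76)}
  {x10, x11, x12} × {p74} = {(x10,p74), (x11,p74), (x12,p74)}
  {x10, x11, x12} × {p75} = {(x10,p75), (x11,p75), (x12,p75)}
  {x10, x11, x12} × {p76} = {(x10,p76), (x11,p76), (x12,p76)}
  {x11} × {p74, p75, p76} = {(x11,p74), (x11,p75), (x11,p76)}
  {x12} × {p74, p75, p76} = {(x12,p74), (x12,p75), (x12,p76)}
  {x10, x11} × {p74, p75} = {(x10,p74), (x10,p75), (x11,p74), (x11,p75)}
  {x10, x11} × {p74, p76} = {(x10,p74), (x10,p76), (x11,p74), (x11,p76)}
  {x10, x11} × {p75, p76} = {(x10,p75), (x10,p76), (x11,p75), (x11,p76)}
  {x11, x12} × {p74, p75} = {(x11,p74), (x11,p75), (x12,p74), (x12,p75)}
  {x11, x12} × {p74, p76} = {(x11,p74), (x11,p76), (x12,p74), (x12,p76)}
  {x11, x12} × {p75, p76} = {(x11,p75), (x11,p76), (x12,p75), (x12,p76)}
  {x10, x11} × {p74, p75, p76} = {(x10,p74), (x10,p75), (x10,p76), (x11,p74), (x11,p75), (x11,p76)}
  {x10, x11, x12} × {p74, p75} = {(x10,p74), (x10,p75), (x11,p74), (x11,p75), (x12,p74), (x12,p75)}
  {x10, x11, x12} × {p74, p76} = {(x10,p74), (x10,p76), (x11,p74), (x11,p76), (x12,p74), (x12,p76)}
  {x10, x11, x12} × {p75, p76} = {(x10,p75), (x10,p76), (x11,p75), (x11,p76), (x12,p75), (x12,p76)}
  {x11, x12} × {p74, p75, p76} = {(x11,p74), (x11,p75), (x11,p76), (x12,p74), (x12,p75), (x12,p76)}
  {x10, x11, x12} × {p74, p75, p76} = {(x10,p74), (x10,p75), (x10,p76), (x11,p74), (x11,p75), (x11,p76), (x12,p74), (x12,p75), (x12,p76)}
These 36 distinct sets form the basis B.
Close under arbitrary unions to get τ_{X×Y}; counting gives |τ_{X×Y}| = 216.


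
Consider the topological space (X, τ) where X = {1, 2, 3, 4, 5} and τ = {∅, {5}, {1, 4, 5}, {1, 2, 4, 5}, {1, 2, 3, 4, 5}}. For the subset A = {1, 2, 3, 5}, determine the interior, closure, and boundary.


int(A) = {5}, cl(A) = {1, 2, 3, 4, 5}, ∂A = {1, 2, 3, 4}.

Closed sets in (X, τ) are complements of opens:
  closed(X, τ) = {∅, {3}, {2, 3}, {1, 2, 3, 4}, {1, 2, 3, 4, 5}}.
int(A) = ⋃ {U ∈ τ : U ⊆ A}. Opens contained in A: ∅, {5}.
Taking the union of these: int(A) = {5}.
cl(A) = ⋂ {C closed : A ⊆ C}. Closed sets containing A: {1, 2, 3, 4, 5}.
Intersecting these: cl(A) = {1, 2, 3, 4, 5}.
∂A = cl(A) ∖ int(A) = {1, 2, 3, 4, 5} ∖ {5} = {1, 2, 3, 4}.


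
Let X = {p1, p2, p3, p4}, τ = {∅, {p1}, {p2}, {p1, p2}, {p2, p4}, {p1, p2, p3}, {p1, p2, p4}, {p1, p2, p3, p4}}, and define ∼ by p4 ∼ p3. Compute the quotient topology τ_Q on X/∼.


X/∼ = {[p1], [p2], [p3=p4]}; |τ_Q| = 5.

Equivalence classes: [p1], [p2], [p3=p4].
Quotient map π: X → X/∼ sends p1 ↦ [p1], p2 ↦ [p2], p3 ↦ [p3=p4], p4 ↦ [p3=p4].
For each subset V ⊆ X/∼, compute π^{-1}(V) ⊆ X and check whether π^{-1}(V) ∈ τ. V is open in τ_Q iff π^{-1}(V) ∈ τ.
  V = {}: π^{-1}(V) = ∅ ∈ τ ✓.
  V = {[p1]}: π^{-1}(V) = {p1} ∈ τ ✓.
  V = {[p2]}: π^{-1}(V) = {p2} ∈ τ ✓.
  V = {[p1], [p2]}: π^{-1}(V) = {p1, p2} ∈ τ ✓.
  V = {[p3=p4]}: π^{-1}(V) = {p3, p4} ∉ τ ✗.
  V = {[p1], [p3=p4]}: π^{-1}(V) = {p1, p3, p4} ∉ τ ✗.
  V = {[p2], [p3=p4]}: π^{-1}(V) = {p2, p3, p4} ∉ τ ✗.
  V = {[p1], [p2], [p3=p4]}: π^{-1}(V) = {p1, p2, p3, p4} ∈ τ ✓.
Open sets in the quotient: τ_Q = {{}, {[p1]}, {[p2]}, {[p1], [p2]}, {[p1], [p2], [p3=p4]}} (5 elements).


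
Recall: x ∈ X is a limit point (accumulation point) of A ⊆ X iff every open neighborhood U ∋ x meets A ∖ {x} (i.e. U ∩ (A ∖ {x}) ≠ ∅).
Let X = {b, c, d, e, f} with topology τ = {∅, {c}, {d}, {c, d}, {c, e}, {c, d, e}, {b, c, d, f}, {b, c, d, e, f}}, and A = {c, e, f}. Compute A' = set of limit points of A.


A' = {b, e, f}

For each x ∈ X, list the open sets U ∈ τ with x ∈ U, then check whether U ∩ (A ∖ {x}) ≠ ∅ for every such U.
  x = b: opens ∋ x are {b, c, d, f}, {b, c, d, e, f}; each meets A ∖ {b}, so x IS a limit point.
  x = c: open {c} ∋ x has {c} ∩ (A ∖ {c}) = ∅, so x is NOT a limit point.
  x = d: open {d} ∋ x has {d} ∩ (A ∖ {d}) = ∅, so x is NOT a limit point.
  x = e: opens ∋ x are {c, e}, {c, d, e}, {b, c, d, e, f}; each meets A ∖ {e}, so x IS a limit point.
  x = f: opens ∋ x are {b, c, d, f}, {b, c, d, e, f}; each meets A ∖ {f}, so x IS a limit point.
Collecting: A' = {b, e, f}.


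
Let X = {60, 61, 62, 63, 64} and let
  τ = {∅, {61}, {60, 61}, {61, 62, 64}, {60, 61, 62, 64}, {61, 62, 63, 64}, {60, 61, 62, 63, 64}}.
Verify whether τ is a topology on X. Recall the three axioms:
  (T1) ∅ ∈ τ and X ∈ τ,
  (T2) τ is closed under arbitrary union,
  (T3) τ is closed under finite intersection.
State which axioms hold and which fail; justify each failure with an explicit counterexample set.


τ IS a topology on X.

Axiom (T1): ∅ ∈ τ? Yes; X ∈ τ? Yes.
Axiom (T2/T3): check pairwise unions and intersections of members of τ.
All pairwise intersections and unions checked — each lies in τ. Therefore τ satisfies (T1), (T2), (T3): it IS a topology on X.


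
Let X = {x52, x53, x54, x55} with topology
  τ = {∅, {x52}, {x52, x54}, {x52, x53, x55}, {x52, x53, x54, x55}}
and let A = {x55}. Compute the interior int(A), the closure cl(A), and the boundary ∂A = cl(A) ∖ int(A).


int(A) = ∅, cl(A) = {x53, x55}, ∂A = {x53, x55}.

Closed sets in (X, τ) are complements of opens:
  closed(X, τ) = {∅, {x54}, {x53, x55}, {x53, x54, x55}, {x52, x53, x54, x55}}.
int(A) = ⋃ {U ∈ τ : U ⊆ A}. Opens contained in A: ∅.
Taking the union of these: int(A) = ∅.
cl(A) = ⋂ {C closed : A ⊆ C}. Closed sets containing A: {x53, x55}, {x53, x54, x55}, {x52, x53, x54, x55}.
Intersecting these: cl(A) = {x53, x55}.
∂A = cl(A) ∖ int(A) = {x53, x55} ∖ ∅ = {x53, x55}.


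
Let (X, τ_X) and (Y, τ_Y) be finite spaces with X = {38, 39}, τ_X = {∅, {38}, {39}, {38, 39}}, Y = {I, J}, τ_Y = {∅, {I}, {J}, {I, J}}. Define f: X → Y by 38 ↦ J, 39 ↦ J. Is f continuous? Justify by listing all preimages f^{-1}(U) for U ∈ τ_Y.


f IS continuous.

Compute f^{-1}(U) for each U ∈ τ_Y:
  U = ∅: f^{-1}(U) = ∅ ∈ τ_X ✓.
  U = {I}: f^{-1}(U) = ∅ ∈ τ_X ✓.
  U = {J}: f^{-1}(U) = {38, 39} ∈ τ_X ✓.
  U = {I, J}: f^{-1}(U) = {38, 39} ∈ τ_X ✓.
Every preimage lies in τ_X, so f IS continuous.


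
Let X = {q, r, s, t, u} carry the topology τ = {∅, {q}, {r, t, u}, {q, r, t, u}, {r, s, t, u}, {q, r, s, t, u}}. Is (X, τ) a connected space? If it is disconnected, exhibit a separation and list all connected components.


(X, τ) is disconnected; components = [{q}, {r, s, t, u}].

Find clopen sets (U ∈ τ with X ∖ U ∈ τ):
  U = ∅, X ∖ U = {q, r, s, t, u} — both open, so U is clopen.
  U = {q}, X ∖ U = {r, s, t, u} — both open, so U is clopen.
  U = {r, s, t, u}, X ∖ U = {q} — both open, so U is clopen.
  U = {q, r, s, t, u}, X ∖ U = ∅ — both open, so U is clopen.
Nontrivial clopen(s) exist: e.g. {q}. So (X, τ) is disconnected.
Compute connected components by grouping points that agree on all clopens:
  component: {q}
  component: {r, s, t, u}


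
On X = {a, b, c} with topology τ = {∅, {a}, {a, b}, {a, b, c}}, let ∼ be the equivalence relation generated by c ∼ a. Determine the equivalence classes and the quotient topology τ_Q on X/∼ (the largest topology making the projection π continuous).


X/∼ = {[a=c], [b]}; |τ_Q| = 2.

Equivalence classes: [a=c], [b].
Quotient map π: X → X/∼ sends a ↦ [a=c], b ↦ [b], c ↦ [a=c].
For each subset V ⊆ X/∼, compute π^{-1}(V) ⊆ X and check whether π^{-1}(V) ∈ τ. V is open in τ_Q iff π^{-1}(V) ∈ τ.
  V = {}: π^{-1}(V) = ∅ ∈ τ ✓.
  V = {[a=c]}: π^{-1}(V) = {a, c} ∉ τ ✗.
  V = {[b]}: π^{-1}(V) = {b} ∉ τ ✗.
  V = {[a=c], [b]}: π^{-1}(V) = {a, b, c} ∈ τ ✓.
Open sets in the quotient: τ_Q = {{}, {[a=c], [b]}} (2 elements).


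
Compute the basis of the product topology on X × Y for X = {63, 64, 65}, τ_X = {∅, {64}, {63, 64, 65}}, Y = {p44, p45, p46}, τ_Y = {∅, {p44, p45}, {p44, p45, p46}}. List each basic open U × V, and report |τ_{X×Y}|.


Basis B = {∅ × ∅, {64} × {p44, p45}, {64} × {p44, p45, p46}, {63, 64, 65} × {p44, p45}, {63, 64, 65} × {p44, p45, p46}}; |τ_{X×Y}| = 6.

Enumerate products U × V with U ∈ τ_X, V ∈ τ_Y (deduplicated):
  ∅ × ∅ = {} (∅)
  {64} × {p44, p45} = {(64,p44), (64,p45)}
  {64} × {p44, p45, p46} = {(64,p44), (64,p45), (64,p46)}
  {63, 64, 65} × {p44, p45} = {(63,p44), (63,p45), (64,p44), (64,p45), (65,p44), (65,p45)}
  {63, 64, 65} × {p44, p45, p46} = {(63,p44), (63,p45), (63,p46), (64,p44), (64,p45), (64,p46), (65,p44), (65,p45), (65,p46)}
These 5 distinct sets form the basis B.
Close under arbitrary unions to get τ_{X×Y}; counting gives |τ_{X×Y}| = 6.


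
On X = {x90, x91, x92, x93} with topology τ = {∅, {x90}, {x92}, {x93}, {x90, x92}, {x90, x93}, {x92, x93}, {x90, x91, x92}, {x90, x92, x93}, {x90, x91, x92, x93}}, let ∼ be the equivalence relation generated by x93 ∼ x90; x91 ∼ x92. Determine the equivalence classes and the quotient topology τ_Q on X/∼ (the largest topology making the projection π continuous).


X/∼ = {[x90=x93], [x91=x92]}; |τ_Q| = 3.

Equivalence classes: [x90=x93], [x91=x92].
Quotient map π: X → X/∼ sends x90 ↦ [x90=x93], x91 ↦ [x91=x92], x92 ↦ [x91=x92], x93 ↦ [x90=x93].
For each subset V ⊆ X/∼, compute π^{-1}(V) ⊆ X and check whether π^{-1}(V) ∈ τ. V is open in τ_Q iff π^{-1}(V) ∈ τ.
  V = {}: π^{-1}(V) = ∅ ∈ τ ✓.
  V = {[x90=x93]}: π^{-1}(V) = {x90, x93} ∈ τ ✓.
  V = {[x91=x92]}: π^{-1}(V) = {x91, x92} ∉ τ ✗.
  V = {[x90=x93], [x91=x92]}: π^{-1}(V) = {x90, x91, x92, x93} ∈ τ ✓.
Open sets in the quotient: τ_Q = {{}, {[x90=x93]}, {[x90=x93], [x91=x92]}} (3 elements).


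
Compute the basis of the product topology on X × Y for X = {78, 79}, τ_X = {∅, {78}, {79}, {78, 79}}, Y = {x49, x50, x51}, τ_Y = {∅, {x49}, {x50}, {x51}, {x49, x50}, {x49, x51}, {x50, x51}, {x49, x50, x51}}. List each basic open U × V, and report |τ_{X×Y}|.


Basis B = {∅ × ∅, {78} × {x49}, {78} × {x50}, {78} × {x51}, {79} × {x49}, {79} × {x50}, {79} × {x51}, {78} × {x49, x50}, {78} × {x49, x51}, {78, 79} × {x49}, {78} × {x50, x51}, {78, 79} × {x50}, {78, 79} × {x51}, {79} × {x49, x50}, {79} × {x49, x51}, {79} × {x50, x51}, {78} × {x49, x50, x51}, {79} × {x49, x50, x51}, {78, 79} × {x49, x50}, {78, 79} × {x49, x51}, {78, 79} × {x50, x51}, {78, 79} × {x49, x50, x51}}; |τ_{X×Y}| = 64.

Enumerate products U × V with U ∈ τ_X, V ∈ τ_Y (deduplicated):
  ∅ × ∅ = {} (∅)
  {78} × {x49} = {(78,x49)}
  {78} × {x50} = {(78,x50)}
  {78} × {x51} = {(78,x51)}
  {79} × {x49} = {(79,x49)}
  {79} × {x50} = {(79,x50)}
  {79} × {x51} = {(79,x51)}
  {78} × {x49, x50} = {(78,x49), (78,x50)}
  {78} × {x49, x51} = {(78,x49), (78,x51)}
  {78, 79} × {x49} = {(78,x49), (79,x49)}
  {78} × {x50, x51} = {(78,x50), (78,x51)}
  {78, 79} × {x50} = {(78,x50), (79,x50)}
  {78, 79} × {x51} = {(78,x51), (79,x51)}
  {79} × {x49, x50} = {(79,x49), (79,x50)}
  {79} × {x49, x51} = {(79,x49), (79,x51)}
  {79} × {x50, x51} = {(79,x50), (79,x51)}
  {78} × {x49, x50, x51} = {(78,x49), (78,x50), (78,x51)}
  {79} × {x49, x50, x51} = {(79,x49), (79,x50), (79,x51)}
  {78, 79} × {x49, x50} = {(78,x49), (78,x50), (79,x49), (79,x50)}
  {78, 79} × {x49, x51} = {(78,x49), (78,x51), (79,x49), (79,x51)}
  {78, 79} × {x50, x51} = {(78,x50), (78,x51), (79,x50), (79,x51)}
  {78, 79} × {x49, x50, x51} = {(78,x49), (78,x50), (78,x51), (79,x49), (79,x50), (79,x51)}
These 22 distinct sets form the basis B.
Close under arbitrary unions to get τ_{X×Y}; counting gives |τ_{X×Y}| = 64.
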